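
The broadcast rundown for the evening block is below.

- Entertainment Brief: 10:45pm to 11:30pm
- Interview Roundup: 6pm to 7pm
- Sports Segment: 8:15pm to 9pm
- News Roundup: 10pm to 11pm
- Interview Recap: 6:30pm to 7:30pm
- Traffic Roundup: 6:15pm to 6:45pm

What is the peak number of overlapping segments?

3

Sort all start/end points and keep a running count:
6pm start Interview Roundup → 1
6:15pm start Traffic Roundup → 2
6:30pm start Interview Recap → 3
6:45pm end Traffic Roundup → 2
7pm end Interview Roundup → 1
7:30pm end Interview Recap → 0
8:15pm start Sports Segment → 1
9pm end Sports Segment → 0
10pm start News Roundup → 1
10:45pm start Entertainment Brief → 2
11pm end News Roundup → 1
11:30pm end Entertainment Brief → 0
Peak is 3, at 6:30pm (Interview Recap, Interview Roundup, Traffic Roundup).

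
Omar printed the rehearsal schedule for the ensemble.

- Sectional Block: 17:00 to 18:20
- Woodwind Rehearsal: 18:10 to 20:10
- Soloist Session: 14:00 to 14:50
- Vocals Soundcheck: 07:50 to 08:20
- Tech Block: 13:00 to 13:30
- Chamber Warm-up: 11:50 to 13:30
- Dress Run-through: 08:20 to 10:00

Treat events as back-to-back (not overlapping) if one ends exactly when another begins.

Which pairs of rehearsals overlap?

Chamber Warm-up & Tech Block, Sectional Block & Woodwind Rehearsal

Sorted by start: Vocals Soundcheck, Dress Run-through, Chamber Warm-up, Tech Block, Soloist Session, Sectional Block, Woodwind Rehearsal.
Dress Run-through starts exactly when Vocals Soundcheck ends (back-to-back, no overlap), so nothing later overlaps Vocals Soundcheck either.
Chamber Warm-up starts after Dress Run-through ends, so nothing later overlaps Dress Run-through either.
Tech Block starts before Chamber Warm-up ends → Chamber Warm-up and Tech Block overlap.
Soloist Session starts after Chamber Warm-up ends, so nothing later overlaps Chamber Warm-up either.
Soloist Session starts after Tech Block ends, so nothing later overlaps Tech Block either.
Sectional Block starts after Soloist Session ends, so nothing later overlaps Soloist Session either.
Woodwind Rehearsal starts before Sectional Block ends → Sectional Block and Woodwind Rehearsal overlap.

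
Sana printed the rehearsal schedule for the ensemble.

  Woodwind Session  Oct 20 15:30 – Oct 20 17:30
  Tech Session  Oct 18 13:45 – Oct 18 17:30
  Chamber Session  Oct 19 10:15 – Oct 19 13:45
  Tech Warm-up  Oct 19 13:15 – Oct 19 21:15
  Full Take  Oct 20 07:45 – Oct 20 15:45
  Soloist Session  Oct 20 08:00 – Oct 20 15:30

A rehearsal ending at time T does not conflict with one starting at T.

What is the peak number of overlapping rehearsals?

2

Sort all start/end points and keep a running count:
Oct 18 13:45 start Tech Session → 1
Oct 18 17:30 end Tech Session → 0
Oct 19 10:15 start Chamber Session → 1
Oct 19 13:15 start Tech Warm-up → 2
Oct 19 13:45 end Chamber Session → 1
Oct 19 21:15 end Tech Warm-up → 0
Oct 20 07:45 start Full Take → 1
Oct 20 08:00 start Soloist Session → 2
Oct 20 15:30 end Soloist Session → 1
Oct 20 15:30 start Woodwind Session → 2
Oct 20 15:45 end Full Take → 1
Oct 20 17:30 end Woodwind Session → 0
Peak is 2, at Oct 19 13:15 (Chamber Session, Tech Warm-up).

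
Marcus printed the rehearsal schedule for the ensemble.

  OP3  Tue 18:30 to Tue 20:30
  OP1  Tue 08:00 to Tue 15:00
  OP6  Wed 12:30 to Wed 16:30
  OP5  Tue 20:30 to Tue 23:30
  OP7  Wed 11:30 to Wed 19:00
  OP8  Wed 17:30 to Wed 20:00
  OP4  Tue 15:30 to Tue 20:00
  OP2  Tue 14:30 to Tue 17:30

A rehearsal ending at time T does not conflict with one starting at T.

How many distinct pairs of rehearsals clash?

5

Check each pair: they overlap iff neither finishes before the other starts.
Sorted by start: OP1, OP2, OP4, OP3, OP5, OP7, OP6, OP8.
OP2 starts before OP1 ends → OP1 and OP2 overlap.
OP4 starts after OP1 ends, so OP1 has no further overlaps.
OP4 starts before OP2 ends → OP2 and OP4 overlap.
OP3 starts after OP2 ends, so OP2 has no further overlaps.
OP3 starts before OP4 ends → OP4 and OP3 overlap.
OP5 starts after OP4 ends, so OP4 has no further overlaps.
OP5 starts exactly when OP3 ends (back-to-back, no overlap), so OP3 has no further overlaps.
OP7 starts after OP5 ends, so OP5 has no further overlaps.
OP6 starts before OP7 ends → OP7 and OP6 overlap.
OP8 starts before OP7 ends → OP7 and OP8 overlap.
OP8 starts after OP6 ends.
Overlapping pairs: OP1 & OP2, OP2 & OP4, OP3 & OP4, OP6 & OP7, OP7 & OP8 — 5 in total.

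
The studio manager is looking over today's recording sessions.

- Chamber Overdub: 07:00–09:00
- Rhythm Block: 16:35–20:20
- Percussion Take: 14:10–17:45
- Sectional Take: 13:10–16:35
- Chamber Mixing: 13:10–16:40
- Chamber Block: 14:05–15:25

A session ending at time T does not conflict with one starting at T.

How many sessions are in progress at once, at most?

Sort all start/end points and keep a running count:
07:00 start Chamber Overdub → 1
09:00 end Chamber Overdub → 0
13:10 start Chamber Mixing → 1
13:10 start Sectional Take → 2
14:05 start Chamber Block → 3
14:10 start Percussion Take → 4
15:25 end Chamber Block → 3
16:35 end Sectional Take → 2
16:35 start Rhythm Block → 3
16:40 end Chamber Mixing → 2
17:45 end Percussion Take → 1
20:20 end Rhythm Block → 0
Peak is 4, at 14:10 (Chamber Block, Chamber Mixing, Percussion Take, Sectional Take).

4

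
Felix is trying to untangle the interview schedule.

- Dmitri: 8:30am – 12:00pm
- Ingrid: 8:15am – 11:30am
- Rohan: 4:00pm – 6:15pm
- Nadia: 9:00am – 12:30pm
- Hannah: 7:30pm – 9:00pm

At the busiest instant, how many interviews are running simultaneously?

3

Walk through starts and ends in time order (an end at T is processed before a start at T):
8:15am start Ingrid → 1
8:30am start Dmitri → 2
9:00am start Nadia → 3
11:30am end Ingrid → 2
12:00pm end Dmitri → 1
12:30pm end Nadia → 0
4:00pm start Rohan → 1
6:15pm end Rohan → 0
7:30pm start Hannah → 1
9:00pm end Hannah → 0
Peak is 3, at 9:00am (Dmitri, Ingrid, Nadia).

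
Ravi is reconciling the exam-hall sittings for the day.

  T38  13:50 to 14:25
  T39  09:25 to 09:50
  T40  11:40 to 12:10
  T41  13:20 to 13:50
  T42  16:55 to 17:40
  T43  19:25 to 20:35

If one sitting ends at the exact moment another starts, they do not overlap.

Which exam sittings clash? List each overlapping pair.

no overlapping pairs

Sorted by start: T39, T40, T41, T38, T42, T43.
T40 starts after T39 ends, so T39 has no further overlaps.
T41 starts after T40 ends, so T40 has no further overlaps.
T38 starts exactly when T41 ends (back-to-back, no overlap), so T41 has no further overlaps.
T42 starts after T38 ends, so T38 has no further overlaps.
T43 starts after T42 ends.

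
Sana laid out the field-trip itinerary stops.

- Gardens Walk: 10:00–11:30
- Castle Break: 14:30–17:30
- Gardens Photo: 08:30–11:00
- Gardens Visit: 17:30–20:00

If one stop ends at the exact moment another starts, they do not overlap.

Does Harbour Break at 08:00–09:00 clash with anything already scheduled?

Gardens Photo: starts 08:30 before Harbour Break ends 09:00, and ends 11:00 after Harbour Break starts 08:00 → overlap.
Gardens Walk: starts 10:00 at or after Harbour Break ends 09:00 → clear.
Castle Break: starts 14:30 at or after Harbour Break ends 09:00 → clear.
Gardens Visit: starts 17:30 at or after Harbour Break ends 09:00 → clear.
Harbour Break overlaps Gardens Photo.

Yes — it overlaps Gardens Photo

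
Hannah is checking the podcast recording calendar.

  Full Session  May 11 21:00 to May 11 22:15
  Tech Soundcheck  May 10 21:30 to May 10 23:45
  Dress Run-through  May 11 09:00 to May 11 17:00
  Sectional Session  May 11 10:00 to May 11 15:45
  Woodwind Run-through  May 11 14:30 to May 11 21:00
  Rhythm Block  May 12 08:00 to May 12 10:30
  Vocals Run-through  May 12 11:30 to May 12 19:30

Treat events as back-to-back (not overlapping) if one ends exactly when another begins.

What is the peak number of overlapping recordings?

Walk through starts and ends in time order (an end at T is processed before a start at T):
May 10 21:30 start Tech Soundcheck → 1
May 10 23:45 end Tech Soundcheck → 0
May 11 09:00 start Dress Run-through → 1
May 11 10:00 start Sectional Session → 2
May 11 14:30 start Woodwind Run-through → 3
May 11 15:45 end Sectional Session → 2
May 11 17:00 end Dress Run-through → 1
May 11 21:00 end Woodwind Run-through → 0
May 11 21:00 start Full Session → 1
May 11 22:15 end Full Session → 0
May 12 08:00 start Rhythm Block → 1
May 12 10:30 end Rhythm Block → 0
May 12 11:30 start Vocals Run-through → 1
May 12 19:30 end Vocals Run-through → 0
Peak is 3, at May 11 14:30 (Dress Run-through, Sectional Session, Woodwind Run-through).

3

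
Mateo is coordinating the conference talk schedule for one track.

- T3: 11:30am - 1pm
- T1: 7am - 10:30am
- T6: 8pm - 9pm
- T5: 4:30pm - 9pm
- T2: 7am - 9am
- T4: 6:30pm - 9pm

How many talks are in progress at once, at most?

Sort all start/end points and keep a running count:
7am start T1 → 1
7am start T2 → 2
9am end T2 → 1
10:30am end T1 → 0
11:30am start T3 → 1
1pm end T3 → 0
4:30pm start T5 → 1
6:30pm start T4 → 2
8pm start T6 → 3
9pm end T4 → 2
9pm end T5 → 1
9pm end T6 → 0
Peak is 3, at 8pm (T4, T5, T6).

3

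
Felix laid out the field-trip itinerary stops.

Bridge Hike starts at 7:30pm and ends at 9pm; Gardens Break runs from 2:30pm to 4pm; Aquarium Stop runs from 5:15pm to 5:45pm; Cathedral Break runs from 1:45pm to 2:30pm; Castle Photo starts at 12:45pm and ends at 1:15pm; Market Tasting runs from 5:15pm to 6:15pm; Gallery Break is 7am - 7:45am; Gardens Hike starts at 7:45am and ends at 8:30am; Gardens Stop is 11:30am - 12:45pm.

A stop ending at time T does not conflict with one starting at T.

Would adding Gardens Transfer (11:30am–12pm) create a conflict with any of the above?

Gallery Break: ends 7:45am at or before Gardens Transfer starts 11:30am → clear.
Gardens Hike: ends 8:30am at or before Gardens Transfer starts 11:30am → clear.
Gardens Stop: starts 11:30am before Gardens Transfer ends 12pm, and ends 12:45pm after Gardens Transfer starts 11:30am → overlap.
Castle Photo: starts 12:45pm at or after Gardens Transfer ends 12pm → clear.
Cathedral Break: starts 1:45pm at or after Gardens Transfer ends 12pm → clear.
Gardens Break: starts 2:30pm at or after Gardens Transfer ends 12pm → clear.
Aquarium Stop: starts 5:15pm at or after Gardens Transfer ends 12pm → clear.
Market Tasting: starts 5:15pm at or after Gardens Transfer ends 12pm → clear.
Bridge Hike: starts 7:30pm at or after Gardens Transfer ends 12pm → clear.
Gardens Transfer overlaps Gardens Stop.

Yes — it overlaps Gardens Stop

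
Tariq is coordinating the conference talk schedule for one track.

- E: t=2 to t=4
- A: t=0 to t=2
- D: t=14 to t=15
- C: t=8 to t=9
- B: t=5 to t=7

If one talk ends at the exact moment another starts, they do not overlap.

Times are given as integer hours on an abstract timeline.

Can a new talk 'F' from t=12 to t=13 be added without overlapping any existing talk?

A: ends t=2 at or before F starts t=12 → clear.
E: ends t=4 at or before F starts t=12 → clear.
B: ends t=7 at or before F starts t=12 → clear.
C: ends t=9 at or before F starts t=12 → clear.
D: starts t=14 at or after F ends t=13 → clear.

Yes — the slot is free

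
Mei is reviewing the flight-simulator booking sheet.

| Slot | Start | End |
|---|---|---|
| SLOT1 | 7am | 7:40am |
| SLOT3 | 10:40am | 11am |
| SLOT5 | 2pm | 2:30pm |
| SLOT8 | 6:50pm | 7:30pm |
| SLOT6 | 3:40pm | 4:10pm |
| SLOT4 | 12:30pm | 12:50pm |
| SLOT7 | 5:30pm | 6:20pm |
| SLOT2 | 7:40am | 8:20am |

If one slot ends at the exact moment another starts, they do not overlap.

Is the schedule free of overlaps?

Two intervals overlap when each starts before the other ends.
Sorted by start: SLOT1, SLOT2, SLOT3, SLOT4, SLOT5, SLOT6, SLOT7, SLOT8.
SLOT2 starts exactly when SLOT1 ends (back-to-back, no overlap), so SLOT1 has no further overlaps.
SLOT3 starts after SLOT2 ends, so SLOT2 has no further overlaps.
SLOT4 starts after SLOT3 ends, so SLOT3 has no further overlaps.
SLOT5 starts after SLOT4 ends, so SLOT4 has no further overlaps.
SLOT6 starts after SLOT5 ends, so SLOT5 has no further overlaps.
SLOT7 starts after SLOT6 ends, so SLOT6 has no further overlaps.
SLOT8 starts after SLOT7 ends.
Every pair is clear; the schedule has no overlaps.

Yes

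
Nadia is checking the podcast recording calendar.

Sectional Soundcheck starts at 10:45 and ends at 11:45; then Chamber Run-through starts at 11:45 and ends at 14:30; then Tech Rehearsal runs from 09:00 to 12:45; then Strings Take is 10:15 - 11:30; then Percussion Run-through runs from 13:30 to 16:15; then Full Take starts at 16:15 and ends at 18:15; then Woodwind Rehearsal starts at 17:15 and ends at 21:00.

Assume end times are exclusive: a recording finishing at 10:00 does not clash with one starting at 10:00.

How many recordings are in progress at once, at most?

Sort all start/end points and keep a running count:
09:00 start Tech Rehearsal → 1
10:15 start Strings Take → 2
10:45 start Sectional Soundcheck → 3
11:30 end Strings Take → 2
11:45 end Sectional Soundcheck → 1
11:45 start Chamber Run-through → 2
12:45 end Tech Rehearsal → 1
13:30 start Percussion Run-through → 2
14:30 end Chamber Run-through → 1
16:15 end Percussion Run-through → 0
16:15 start Full Take → 1
17:15 start Woodwind Rehearsal → 2
18:15 end Full Take → 1
21:00 end Woodwind Rehearsal → 0
Peak is 3, at 10:45 (Sectional Soundcheck, Strings Take, Tech Rehearsal).

3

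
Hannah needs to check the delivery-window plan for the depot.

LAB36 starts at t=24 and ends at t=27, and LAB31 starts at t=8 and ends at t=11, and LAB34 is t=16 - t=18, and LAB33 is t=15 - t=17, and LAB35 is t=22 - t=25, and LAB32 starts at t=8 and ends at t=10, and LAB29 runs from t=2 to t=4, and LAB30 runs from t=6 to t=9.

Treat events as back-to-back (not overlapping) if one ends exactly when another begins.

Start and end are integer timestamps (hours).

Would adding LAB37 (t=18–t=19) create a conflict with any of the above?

No — it doesn't clash with anything

LAB29: ends t=4 at or before LAB37 starts t=18 → clear.
LAB30: ends t=9 at or before LAB37 starts t=18 → clear.
LAB31: ends t=11 at or before LAB37 starts t=18 → clear.
LAB32: ends t=10 at or before LAB37 starts t=18 → clear.
LAB33: ends t=17 at or before LAB37 starts t=18 → clear.
LAB34: ends t=18 at or before LAB37 starts t=18 → clear.
LAB35: starts t=22 at or after LAB37 ends t=19 → clear.
LAB36: starts t=24 at or after LAB37 ends t=19 → clear.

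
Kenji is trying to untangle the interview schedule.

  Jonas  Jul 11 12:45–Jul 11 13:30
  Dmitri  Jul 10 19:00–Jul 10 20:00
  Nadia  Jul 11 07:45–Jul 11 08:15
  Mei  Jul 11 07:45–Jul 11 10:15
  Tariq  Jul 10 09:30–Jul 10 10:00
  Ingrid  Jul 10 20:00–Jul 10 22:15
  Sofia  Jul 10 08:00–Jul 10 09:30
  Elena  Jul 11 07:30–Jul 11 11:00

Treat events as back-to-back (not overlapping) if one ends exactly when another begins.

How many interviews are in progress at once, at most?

Walk through starts and ends in time order (an end at T is processed before a start at T):
Jul 10 08:00 start Sofia → 1
Jul 10 09:30 end Sofia → 0
Jul 10 09:30 start Tariq → 1
Jul 10 10:00 end Tariq → 0
Jul 10 19:00 start Dmitri → 1
Jul 10 20:00 end Dmitri → 0
Jul 10 20:00 start Ingrid → 1
Jul 10 22:15 end Ingrid → 0
Jul 11 07:30 start Elena → 1
Jul 11 07:45 start Mei → 2
Jul 11 07:45 start Nadia → 3
Jul 11 08:15 end Nadia → 2
Jul 11 10:15 end Mei → 1
Jul 11 11:00 end Elena → 0
Jul 11 12:45 start Jonas → 1
Jul 11 13:30 end Jonas → 0
Peak is 3, at Jul 11 07:45 (Elena, Mei, Nadia).

3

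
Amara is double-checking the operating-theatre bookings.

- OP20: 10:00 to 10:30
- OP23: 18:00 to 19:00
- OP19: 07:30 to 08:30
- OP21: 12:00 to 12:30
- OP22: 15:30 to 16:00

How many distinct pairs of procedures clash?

0

Sorted by start: OP19, OP20, OP21, OP22, OP23.
OP20 starts after OP19 ends, so OP19 has no further overlaps.
OP21 starts after OP20 ends, so OP20 has no further overlaps.
OP22 starts after OP21 ends, so OP21 has no further overlaps.
OP23 starts after OP22 ends.
No pair overlaps.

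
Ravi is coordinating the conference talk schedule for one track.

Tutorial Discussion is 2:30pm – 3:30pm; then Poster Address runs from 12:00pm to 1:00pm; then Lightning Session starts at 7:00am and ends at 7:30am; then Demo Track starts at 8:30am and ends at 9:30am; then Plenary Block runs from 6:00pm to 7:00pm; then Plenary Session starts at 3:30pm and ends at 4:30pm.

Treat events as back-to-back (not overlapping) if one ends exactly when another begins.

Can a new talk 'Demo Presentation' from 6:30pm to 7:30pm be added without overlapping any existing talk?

Lightning Session: ends 7:30am at or before Demo Presentation starts 6:30pm → clear.
Demo Track: ends 9:30am at or before Demo Presentation starts 6:30pm → clear.
Poster Address: ends 1:00pm at or before Demo Presentation starts 6:30pm → clear.
Tutorial Discussion: ends 3:30pm at or before Demo Presentation starts 6:30pm → clear.
Plenary Session: ends 4:30pm at or before Demo Presentation starts 6:30pm → clear.
Plenary Block: starts 6:00pm before Demo Presentation ends 7:30pm, and ends 7:00pm after Demo Presentation starts 6:30pm → overlap.
Demo Presentation overlaps Plenary Block.

No — it overlaps Plenary Block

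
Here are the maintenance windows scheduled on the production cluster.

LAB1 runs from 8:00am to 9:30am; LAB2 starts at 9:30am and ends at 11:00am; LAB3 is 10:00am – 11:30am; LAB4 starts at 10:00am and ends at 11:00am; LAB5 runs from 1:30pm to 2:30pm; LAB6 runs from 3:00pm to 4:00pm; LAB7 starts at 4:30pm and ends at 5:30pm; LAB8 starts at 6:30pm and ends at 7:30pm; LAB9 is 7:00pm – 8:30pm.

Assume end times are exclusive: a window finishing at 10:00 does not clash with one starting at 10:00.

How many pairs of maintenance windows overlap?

4

Two intervals overlap when each starts before the other ends.
Sorted by start: LAB1, LAB2, LAB3, LAB4, LAB5, LAB6, LAB7, LAB8, LAB9.
LAB2 starts exactly when LAB1 ends (back-to-back, no overlap), so nothing later overlaps LAB1 either.
LAB3 starts before LAB2 ends → LAB2 and LAB3 overlap.
LAB4 starts before LAB2 ends → LAB2 and LAB4 overlap.
LAB5 starts after LAB2 ends, so nothing later overlaps LAB2 either.
LAB4 starts before LAB3 ends → LAB3 and LAB4 overlap.
LAB5 starts after LAB3 ends, so nothing later overlaps LAB3 either.
LAB5 starts after LAB4 ends, so nothing later overlaps LAB4 either.
LAB6 starts after LAB5 ends, so nothing later overlaps LAB5 either.
LAB7 starts after LAB6 ends, so nothing later overlaps LAB6 either.
LAB8 starts after LAB7 ends, so nothing later overlaps LAB7 either.
LAB9 starts before LAB8 ends → LAB8 and LAB9 overlap.
Overlapping pairs: LAB2 & LAB3, LAB2 & LAB4, LAB3 & LAB4, LAB8 & LAB9 — 4 in total.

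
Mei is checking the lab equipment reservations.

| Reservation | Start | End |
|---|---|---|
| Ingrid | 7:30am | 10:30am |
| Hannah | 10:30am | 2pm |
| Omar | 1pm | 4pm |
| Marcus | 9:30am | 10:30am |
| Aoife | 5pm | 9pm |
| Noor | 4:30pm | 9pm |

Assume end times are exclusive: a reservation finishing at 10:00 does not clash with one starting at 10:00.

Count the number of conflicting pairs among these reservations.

Check each pair: they overlap iff neither finishes before the other starts.
Sorted by start: Ingrid, Marcus, Hannah, Omar, Noor, Aoife.
Marcus starts before Ingrid ends → Ingrid and Marcus overlap.
Hannah starts exactly when Ingrid ends (back-to-back, no overlap); Ingrid is clear from here.
Hannah starts exactly when Marcus ends (back-to-back, no overlap); Marcus is clear from here.
Omar starts before Hannah ends → Hannah and Omar overlap.
Noor starts after Hannah ends; Hannah is clear from here.
Noor starts after Omar ends; Omar is clear from here.
Aoife starts before Noor ends → Noor and Aoife overlap.
Overlapping pairs: Aoife & Noor, Hannah & Omar, Ingrid & Marcus — 3 in total.

3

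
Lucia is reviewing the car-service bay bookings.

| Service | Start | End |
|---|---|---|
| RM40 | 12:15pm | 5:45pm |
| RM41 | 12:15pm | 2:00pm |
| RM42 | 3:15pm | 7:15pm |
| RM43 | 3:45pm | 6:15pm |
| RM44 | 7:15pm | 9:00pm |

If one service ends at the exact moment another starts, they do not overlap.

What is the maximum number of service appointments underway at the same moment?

Sort all start/end points and keep a running count:
12:15pm start RM40 → 1
12:15pm start RM41 → 2
2:00pm end RM41 → 1
3:15pm start RM42 → 2
3:45pm start RM43 → 3
5:45pm end RM40 → 2
6:15pm end RM43 → 1
7:15pm end RM42 → 0
7:15pm start RM44 → 1
9:00pm end RM44 → 0
Peak is 3, at 3:45pm (RM40, RM42, RM43).

3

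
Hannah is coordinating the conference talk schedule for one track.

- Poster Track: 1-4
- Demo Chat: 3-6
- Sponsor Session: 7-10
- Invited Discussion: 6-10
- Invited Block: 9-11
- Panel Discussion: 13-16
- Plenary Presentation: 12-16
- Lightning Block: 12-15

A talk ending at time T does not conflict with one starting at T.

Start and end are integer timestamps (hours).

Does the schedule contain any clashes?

Yes

Check each pair: they overlap iff neither finishes before the other starts.
Sorted by start: Poster Track, Demo Chat, Invited Discussion, Sponsor Session, Invited Block, Plenary Presentation, Lightning Block, Panel Discussion.
Demo Chat starts before Poster Track ends → Poster Track and Demo Chat overlap.
That's a conflict, so the schedule is not conflict-free.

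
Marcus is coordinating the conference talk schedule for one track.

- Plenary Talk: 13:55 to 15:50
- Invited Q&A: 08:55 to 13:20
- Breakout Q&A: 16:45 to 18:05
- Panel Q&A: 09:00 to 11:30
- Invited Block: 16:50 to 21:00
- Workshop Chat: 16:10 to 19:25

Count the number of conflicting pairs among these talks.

Check each pair: they overlap iff neither finishes before the other starts.
Sorted by start: Invited Q&A, Panel Q&A, Plenary Talk, Workshop Chat, Breakout Q&A, Invited Block.
Panel Q&A starts before Invited Q&A ends → Invited Q&A and Panel Q&A overlap.
Plenary Talk starts after Invited Q&A ends, so nothing later overlaps Invited Q&A either.
Plenary Talk starts after Panel Q&A ends, so nothing later overlaps Panel Q&A either.
Workshop Chat starts after Plenary Talk ends, so nothing later overlaps Plenary Talk either.
Breakout Q&A starts before Workshop Chat ends → Workshop Chat and Breakout Q&A overlap.
Invited Block starts before Workshop Chat ends → Workshop Chat and Invited Block overlap.
Invited Block starts before Breakout Q&A ends → Breakout Q&A and Invited Block overlap.
Overlapping pairs: Breakout Q&A & Invited Block, Breakout Q&A & Workshop Chat, Invited Block & Workshop Chat, Invited Q&A & Panel Q&A — 4 in total.

4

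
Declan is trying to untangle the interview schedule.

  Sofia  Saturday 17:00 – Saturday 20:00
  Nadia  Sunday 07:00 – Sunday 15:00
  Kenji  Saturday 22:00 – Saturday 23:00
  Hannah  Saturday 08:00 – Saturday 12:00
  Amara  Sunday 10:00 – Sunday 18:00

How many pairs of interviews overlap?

1

Sorted by start: Hannah, Sofia, Kenji, Nadia, Amara.
Sofia starts after Hannah ends, so Hannah has no further overlaps.
Kenji starts after Sofia ends, so Sofia has no further overlaps.
Nadia starts after Kenji ends, so Kenji has no further overlaps.
Amara starts before Nadia ends → Nadia and Amara overlap.
Overlapping pairs: Amara & Nadia — 1 in total.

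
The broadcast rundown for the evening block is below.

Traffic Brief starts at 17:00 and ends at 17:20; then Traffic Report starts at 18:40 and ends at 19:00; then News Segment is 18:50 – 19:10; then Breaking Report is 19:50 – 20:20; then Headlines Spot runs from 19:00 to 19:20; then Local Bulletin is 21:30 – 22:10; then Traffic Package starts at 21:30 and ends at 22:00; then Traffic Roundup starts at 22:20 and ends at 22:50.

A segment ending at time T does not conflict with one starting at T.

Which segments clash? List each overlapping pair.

Sorted by start: Traffic Brief, Traffic Report, News Segment, Headlines Spot, Breaking Report, Local Bulletin, Traffic Package, Traffic Roundup.
Traffic Report starts after Traffic Brief ends — done with Traffic Brief.
News Segment starts before Traffic Report ends → Traffic Report and News Segment overlap.
Headlines Spot starts exactly when Traffic Report ends (back-to-back, no overlap) — done with Traffic Report.
Headlines Spot starts before News Segment ends → News Segment and Headlines Spot overlap.
Breaking Report starts after News Segment ends — done with News Segment.
Breaking Report starts after Headlines Spot ends — done with Headlines Spot.
Local Bulletin starts after Breaking Report ends — done with Breaking Report.
Traffic Package starts before Local Bulletin ends → Local Bulletin and Traffic Package overlap.
Traffic Roundup starts after Local Bulletin ends.
Traffic Roundup starts after Traffic Package ends.

Headlines Spot & News Segment, Local Bulletin & Traffic Package, News Segment & Traffic Report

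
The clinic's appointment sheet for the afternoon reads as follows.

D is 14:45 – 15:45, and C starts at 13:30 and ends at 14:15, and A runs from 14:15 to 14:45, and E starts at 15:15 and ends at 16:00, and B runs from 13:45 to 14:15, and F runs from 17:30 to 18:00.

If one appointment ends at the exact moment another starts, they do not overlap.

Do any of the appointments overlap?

Check each pair: they overlap iff neither finishes before the other starts.
Sorted by start: C, B, A, D, E, F.
B starts before C ends → C and B overlap.
That's a conflict, so the schedule is not conflict-free.

Yes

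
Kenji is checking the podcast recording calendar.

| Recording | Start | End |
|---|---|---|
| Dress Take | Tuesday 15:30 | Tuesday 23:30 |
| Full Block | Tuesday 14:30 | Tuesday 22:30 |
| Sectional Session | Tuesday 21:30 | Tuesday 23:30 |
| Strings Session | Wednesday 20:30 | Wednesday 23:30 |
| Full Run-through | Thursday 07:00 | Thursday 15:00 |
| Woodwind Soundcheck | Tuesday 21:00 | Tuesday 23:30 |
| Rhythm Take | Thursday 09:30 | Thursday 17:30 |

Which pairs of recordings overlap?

Two intervals overlap when each starts before the other ends.
Sorted by start: Full Block, Dress Take, Woodwind Soundcheck, Sectional Session, Strings Session, Full Run-through, Rhythm Take.
Dress Take starts before Full Block ends → Full Block and Dress Take overlap.
Woodwind Soundcheck starts before Full Block ends → Full Block and Woodwind Soundcheck overlap.
Sectional Session starts before Full Block ends → Full Block and Sectional Session overlap.
Strings Session starts after Full Block ends, so Full Block has no further overlaps.
Woodwind Soundcheck starts before Dress Take ends → Dress Take and Woodwind Soundcheck overlap.
Sectional Session starts before Dress Take ends → Dress Take and Sectional Session overlap.
Strings Session starts after Dress Take ends, so Dress Take has no further overlaps.
Sectional Session starts before Woodwind Soundcheck ends → Woodwind Soundcheck and Sectional Session overlap.
Strings Session starts after Woodwind Soundcheck ends, so Woodwind Soundcheck has no further overlaps.
Strings Session starts after Sectional Session ends, so Sectional Session has no further overlaps.
Full Run-through starts after Strings Session ends, so Strings Session has no further overlaps.
Rhythm Take starts before Full Run-through ends → Full Run-through and Rhythm Take overlap.

Dress Take & Full Block, Dress Take & Sectional Session, Dress Take & Woodwind Soundcheck, Full Block & Sectional Session, Full Block & Woodwind Soundcheck, Full Run-through & Rhythm Take, Sectional Session & Woodwind Soundcheck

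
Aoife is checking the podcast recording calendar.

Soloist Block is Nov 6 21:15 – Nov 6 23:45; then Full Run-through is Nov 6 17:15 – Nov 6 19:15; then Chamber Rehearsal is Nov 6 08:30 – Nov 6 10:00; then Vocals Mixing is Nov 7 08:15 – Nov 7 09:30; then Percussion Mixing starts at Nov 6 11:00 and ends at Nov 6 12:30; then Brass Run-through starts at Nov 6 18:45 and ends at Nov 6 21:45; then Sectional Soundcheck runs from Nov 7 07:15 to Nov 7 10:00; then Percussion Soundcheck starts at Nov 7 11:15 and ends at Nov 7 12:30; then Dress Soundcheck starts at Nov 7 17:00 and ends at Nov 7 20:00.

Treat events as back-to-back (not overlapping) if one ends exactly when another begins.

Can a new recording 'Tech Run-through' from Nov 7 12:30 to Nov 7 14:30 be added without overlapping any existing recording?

Yes — the slot is free

Chamber Rehearsal: ends Nov 6 10:00 at or before Tech Run-through starts Nov 7 12:30 → clear.
Percussion Mixing: ends Nov 6 12:30 at or before Tech Run-through starts Nov 7 12:30 → clear.
Full Run-through: ends Nov 6 19:15 at or before Tech Run-through starts Nov 7 12:30 → clear.
Brass Run-through: ends Nov 6 21:45 at or before Tech Run-through starts Nov 7 12:30 → clear.
Soloist Block: ends Nov 6 23:45 at or before Tech Run-through starts Nov 7 12:30 → clear.
Sectional Soundcheck: ends Nov 7 10:00 at or before Tech Run-through starts Nov 7 12:30 → clear.
Vocals Mixing: ends Nov 7 09:30 at or before Tech Run-through starts Nov 7 12:30 → clear.
Percussion Soundcheck: ends Nov 7 12:30 at or before Tech Run-through starts Nov 7 12:30 → clear.
Dress Soundcheck: starts Nov 7 17:00 at or after Tech Run-through ends Nov 7 14:30 → clear.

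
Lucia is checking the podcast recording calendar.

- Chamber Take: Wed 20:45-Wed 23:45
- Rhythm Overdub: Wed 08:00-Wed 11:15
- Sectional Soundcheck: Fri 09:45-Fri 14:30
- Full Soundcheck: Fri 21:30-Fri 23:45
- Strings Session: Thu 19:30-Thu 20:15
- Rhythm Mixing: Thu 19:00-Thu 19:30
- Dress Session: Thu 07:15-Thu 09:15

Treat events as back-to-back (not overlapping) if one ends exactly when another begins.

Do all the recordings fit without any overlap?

Sorted by start: Rhythm Overdub, Chamber Take, Dress Session, Rhythm Mixing, Strings Session, Sectional Soundcheck, Full Soundcheck.
Chamber Take starts after Rhythm Overdub ends; Rhythm Overdub is clear from here.
Dress Session starts after Chamber Take ends; Chamber Take is clear from here.
Rhythm Mixing starts after Dress Session ends; Dress Session is clear from here.
Strings Session starts exactly when Rhythm Mixing ends (back-to-back, no overlap); Rhythm Mixing is clear from here.
Sectional Soundcheck starts after Strings Session ends; Strings Session is clear from here.
Full Soundcheck starts after Sectional Soundcheck ends.
Every pair is clear; the schedule has no overlaps.

Yes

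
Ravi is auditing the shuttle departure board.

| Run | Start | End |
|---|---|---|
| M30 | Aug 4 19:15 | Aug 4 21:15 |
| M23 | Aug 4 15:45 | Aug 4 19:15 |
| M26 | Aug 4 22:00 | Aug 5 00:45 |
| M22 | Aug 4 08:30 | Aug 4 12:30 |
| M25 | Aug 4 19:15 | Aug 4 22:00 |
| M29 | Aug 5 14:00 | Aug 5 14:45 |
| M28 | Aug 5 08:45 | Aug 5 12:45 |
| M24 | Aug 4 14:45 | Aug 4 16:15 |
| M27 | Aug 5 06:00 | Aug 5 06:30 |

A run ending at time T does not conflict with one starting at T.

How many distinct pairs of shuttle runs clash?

2

Sorted by start: M22, M24, M23, M25, M30, M26, M27, M28, M29.
M24 starts after M22 ends — done with M22.
M23 starts before M24 ends → M24 and M23 overlap.
M25 starts after M24 ends — done with M24.
M25 starts exactly when M23 ends (back-to-back, no overlap) — done with M23.
M30 starts before M25 ends → M25 and M30 overlap.
M26 starts exactly when M25 ends (back-to-back, no overlap) — done with M25.
M26 starts after M30 ends — done with M30.
M27 starts after M26 ends — done with M26.
M28 starts after M27 ends — done with M27.
M29 starts after M28 ends.
Overlapping pairs: M23 & M24, M25 & M30 — 2 in total.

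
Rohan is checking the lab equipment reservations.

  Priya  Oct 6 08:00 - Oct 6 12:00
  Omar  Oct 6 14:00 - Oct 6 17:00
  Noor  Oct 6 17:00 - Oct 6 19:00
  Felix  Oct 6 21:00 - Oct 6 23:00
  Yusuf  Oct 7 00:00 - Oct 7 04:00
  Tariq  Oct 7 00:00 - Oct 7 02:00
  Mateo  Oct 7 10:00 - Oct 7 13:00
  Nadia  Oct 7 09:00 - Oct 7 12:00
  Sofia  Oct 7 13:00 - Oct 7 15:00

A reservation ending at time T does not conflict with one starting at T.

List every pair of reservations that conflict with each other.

Mateo & Nadia, Tariq & Yusuf

Two intervals overlap when each starts before the other ends.
Sorted by start: Priya, Omar, Noor, Felix, Yusuf, Tariq, Nadia, Mateo, Sofia.
Omar starts after Priya ends; Priya is clear from here.
Noor starts exactly when Omar ends (back-to-back, no overlap); Omar is clear from here.
Felix starts after Noor ends; Noor is clear from here.
Yusuf starts after Felix ends; Felix is clear from here.
Tariq starts before Yusuf ends → Yusuf and Tariq overlap.
Nadia starts after Yusuf ends; Yusuf is clear from here.
Nadia starts after Tariq ends; Tariq is clear from here.
Mateo starts before Nadia ends → Nadia and Mateo overlap.
Sofia starts after Nadia ends.
Sofia starts exactly when Mateo ends (back-to-back, no overlap).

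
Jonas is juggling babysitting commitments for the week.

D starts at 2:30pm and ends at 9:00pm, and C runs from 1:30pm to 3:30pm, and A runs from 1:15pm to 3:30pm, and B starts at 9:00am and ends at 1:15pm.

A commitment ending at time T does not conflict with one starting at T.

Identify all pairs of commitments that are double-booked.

Sorted by start: B, A, C, D.
A starts exactly when B ends (back-to-back, no overlap), so nothing later overlaps B either.
C starts before A ends → A and C overlap.
D starts before A ends → A and D overlap.
D starts before C ends → C and D overlap.

A & C, A & D, C & D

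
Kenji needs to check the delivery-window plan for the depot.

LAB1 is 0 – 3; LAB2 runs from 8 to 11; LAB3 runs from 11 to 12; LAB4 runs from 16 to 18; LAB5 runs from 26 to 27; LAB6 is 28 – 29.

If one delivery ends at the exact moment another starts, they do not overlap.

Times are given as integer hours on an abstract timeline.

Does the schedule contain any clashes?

Sorted by start: LAB1, LAB2, LAB3, LAB4, LAB5, LAB6.
LAB2 starts after LAB1 ends, so nothing later overlaps LAB1 either.
LAB3 starts exactly when LAB2 ends (back-to-back, no overlap), so nothing later overlaps LAB2 either.
LAB4 starts after LAB3 ends, so nothing later overlaps LAB3 either.
LAB5 starts after LAB4 ends, so nothing later overlaps LAB4 either.
LAB6 starts after LAB5 ends.
Every pair is clear; the schedule has no overlaps.

No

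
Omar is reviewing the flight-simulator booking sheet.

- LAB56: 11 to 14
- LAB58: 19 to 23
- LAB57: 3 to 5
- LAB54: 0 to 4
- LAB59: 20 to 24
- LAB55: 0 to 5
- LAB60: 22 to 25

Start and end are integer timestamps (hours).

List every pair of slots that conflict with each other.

LAB54 & LAB55, LAB54 & LAB57, LAB55 & LAB57, LAB58 & LAB59, LAB58 & LAB60, LAB59 & LAB60

Two intervals overlap when each starts before the other ends.
Sorted by start: LAB54, LAB55, LAB57, LAB56, LAB58, LAB59, LAB60.
LAB55 starts before LAB54 ends → LAB54 and LAB55 overlap.
LAB57 starts before LAB54 ends → LAB54 and LAB57 overlap.
LAB56 starts after LAB54 ends, so LAB54 has no further overlaps.
LAB57 starts before LAB55 ends → LAB55 and LAB57 overlap.
LAB56 starts after LAB55 ends, so LAB55 has no further overlaps.
LAB56 starts after LAB57 ends, so LAB57 has no further overlaps.
LAB58 starts after LAB56 ends, so LAB56 has no further overlaps.
LAB59 starts before LAB58 ends → LAB58 and LAB59 overlap.
LAB60 starts before LAB58 ends → LAB58 and LAB60 overlap.
LAB60 starts before LAB59 ends → LAB59 and LAB60 overlap.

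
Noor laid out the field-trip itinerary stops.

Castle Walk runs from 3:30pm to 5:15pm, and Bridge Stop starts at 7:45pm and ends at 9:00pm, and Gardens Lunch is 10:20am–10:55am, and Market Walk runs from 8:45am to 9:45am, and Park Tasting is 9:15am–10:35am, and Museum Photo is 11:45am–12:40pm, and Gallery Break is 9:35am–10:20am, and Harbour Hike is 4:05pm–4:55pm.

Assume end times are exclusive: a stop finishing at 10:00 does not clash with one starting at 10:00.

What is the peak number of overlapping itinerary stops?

Sweep the timeline, counting +1 at each start and −1 at each end (ends before starts at a tie):
8:45am start Market Walk → 1
9:15am start Park Tasting → 2
9:35am start Gallery Break → 3
9:45am end Market Walk → 2
10:20am end Gallery Break → 1
10:20am start Gardens Lunch → 2
10:35am end Park Tasting → 1
10:55am end Gardens Lunch → 0
11:45am start Museum Photo → 1
12:40pm end Museum Photo → 0
3:30pm start Castle Walk → 1
4:05pm start Harbour Hike → 2
4:55pm end Harbour Hike → 1
5:15pm end Castle Walk → 0
7:45pm start Bridge Stop → 1
9:00pm end Bridge Stop → 0
Peak is 3, at 9:35am (Gallery Break, Market Walk, Park Tasting).

3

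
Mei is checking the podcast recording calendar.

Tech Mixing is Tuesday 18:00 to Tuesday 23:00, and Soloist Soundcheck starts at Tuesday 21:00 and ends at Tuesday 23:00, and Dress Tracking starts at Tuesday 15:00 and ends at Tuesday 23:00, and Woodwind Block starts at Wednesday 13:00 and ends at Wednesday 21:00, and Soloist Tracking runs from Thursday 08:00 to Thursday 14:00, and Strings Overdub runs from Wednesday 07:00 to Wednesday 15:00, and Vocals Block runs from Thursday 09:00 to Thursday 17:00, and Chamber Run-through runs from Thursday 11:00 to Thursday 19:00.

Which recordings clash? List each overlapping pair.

Chamber Run-through & Soloist Tracking, Chamber Run-through & Vocals Block, Dress Tracking & Soloist Soundcheck, Dress Tracking & Tech Mixing, Soloist Soundcheck & Tech Mixing, Soloist Tracking & Vocals Block, Strings Overdub & Woodwind Block

Sorted by start: Dress Tracking, Tech Mixing, Soloist Soundcheck, Strings Overdub, Woodwind Block, Soloist Tracking, Vocals Block, Chamber Run-through.
Tech Mixing starts before Dress Tracking ends → Dress Tracking and Tech Mixing overlap.
Soloist Soundcheck starts before Dress Tracking ends → Dress Tracking and Soloist Soundcheck overlap.
Strings Overdub starts after Dress Tracking ends; Dress Tracking is clear from here.
Soloist Soundcheck starts before Tech Mixing ends → Tech Mixing and Soloist Soundcheck overlap.
Strings Overdub starts after Tech Mixing ends; Tech Mixing is clear from here.
Strings Overdub starts after Soloist Soundcheck ends; Soloist Soundcheck is clear from here.
Woodwind Block starts before Strings Overdub ends → Strings Overdub and Woodwind Block overlap.
Soloist Tracking starts after Strings Overdub ends; Strings Overdub is clear from here.
Soloist Tracking starts after Woodwind Block ends; Woodwind Block is clear from here.
Vocals Block starts before Soloist Tracking ends → Soloist Tracking and Vocals Block overlap.
Chamber Run-through starts before Soloist Tracking ends → Soloist Tracking and Chamber Run-through overlap.
Chamber Run-through starts before Vocals Block ends → Vocals Block and Chamber Run-through overlap.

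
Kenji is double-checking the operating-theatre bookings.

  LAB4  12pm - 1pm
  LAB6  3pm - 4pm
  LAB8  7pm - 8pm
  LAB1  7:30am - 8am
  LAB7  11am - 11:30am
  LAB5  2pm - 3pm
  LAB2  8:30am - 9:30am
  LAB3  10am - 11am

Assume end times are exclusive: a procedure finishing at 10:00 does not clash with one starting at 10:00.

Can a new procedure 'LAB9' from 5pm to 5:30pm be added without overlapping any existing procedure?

LAB1: ends 8am at or before LAB9 starts 5pm → clear.
LAB2: ends 9:30am at or before LAB9 starts 5pm → clear.
LAB3: ends 11am at or before LAB9 starts 5pm → clear.
LAB7: ends 11:30am at or before LAB9 starts 5pm → clear.
LAB4: ends 1pm at or before LAB9 starts 5pm → clear.
LAB5: ends 3pm at or before LAB9 starts 5pm → clear.
LAB6: ends 4pm at or before LAB9 starts 5pm → clear.
LAB8: starts 7pm at or after LAB9 ends 5:30pm → clear.

Yes — the slot is free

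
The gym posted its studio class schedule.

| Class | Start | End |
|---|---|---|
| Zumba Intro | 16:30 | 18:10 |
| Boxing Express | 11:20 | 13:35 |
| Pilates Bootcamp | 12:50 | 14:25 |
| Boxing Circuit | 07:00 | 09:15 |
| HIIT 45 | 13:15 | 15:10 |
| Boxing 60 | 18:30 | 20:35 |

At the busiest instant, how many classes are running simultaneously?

Sort all start/end points and keep a running count:
07:00 start Boxing Circuit → 1
09:15 end Boxing Circuit → 0
11:20 start Boxing Express → 1
12:50 start Pilates Bootcamp → 2
13:15 start HIIT 45 → 3
13:35 end Boxing Express → 2
14:25 end Pilates Bootcamp → 1
15:10 end HIIT 45 → 0
16:30 start Zumba Intro → 1
18:10 end Zumba Intro → 0
18:30 start Boxing 60 → 1
20:35 end Boxing 60 → 0
Peak is 3, at 13:15 (Boxing Express, HIIT 45, Pilates Bootcamp).

3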